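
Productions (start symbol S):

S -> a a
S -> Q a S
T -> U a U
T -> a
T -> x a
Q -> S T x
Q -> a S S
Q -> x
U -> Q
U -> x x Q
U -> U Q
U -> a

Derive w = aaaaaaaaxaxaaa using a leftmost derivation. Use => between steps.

S=>QaS=>STxaS=>QaSTxaS=>aSSaSTxaS=>aaaSaSTxaS=>aaaaaaSTxaS=>aaaaaaaaTxaS=>aaaaaaaaxaxaS=>aaaaaaaaxaxaaa

S => QaS   [S -> Q a S]
QaS => STxaS   [Q -> S T x]
STxaS => QaSTxaS   [S -> Q a S]
QaSTxaS => aSSaSTxaS   [Q -> a S S]
aSSaSTxaS => aaaSaSTxaS   [S -> a a]
aaaSaSTxaS => aaaaaaSTxaS   [S -> a a]
aaaaaaSTxaS => aaaaaaaaTxaS   [S -> a a]
aaaaaaaaTxaS => aaaaaaaaxaxaS   [T -> x a]
aaaaaaaaxaxaS => aaaaaaaaxaxaaa   [S -> a a]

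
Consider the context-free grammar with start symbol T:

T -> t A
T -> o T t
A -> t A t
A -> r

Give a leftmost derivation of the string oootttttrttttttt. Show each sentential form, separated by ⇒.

T ⇒ oTt ⇒ ooTtt ⇒ oooTttt ⇒ oootAttt ⇒ ooottAtttt ⇒ oootttAttttt ⇒ ooottttAtttttt ⇒ oootttttAttttttt ⇒ oootttttrttttttt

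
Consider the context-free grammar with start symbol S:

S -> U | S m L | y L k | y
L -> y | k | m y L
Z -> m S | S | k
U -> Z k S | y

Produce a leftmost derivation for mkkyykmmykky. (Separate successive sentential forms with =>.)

S => U => ZkS => mSkS => mSmLkS => mUmLkS => mZkSmLkS => mkkSmLkS => mkkyLkmLkS => mkkyykmLkS => mkkyykmmyLkS => mkkyykmmykkS => mkkyykmmykky

S => U   [S -> U]
U => ZkS   [U -> Z k S]
ZkS => mSkS   [Z -> m S]
mSkS => mSmLkS   [S -> S m L]
mSmLkS => mUmLkS   [S -> U]
mUmLkS => mZkSmLkS   [U -> Z k S]
mZkSmLkS => mkkSmLkS   [Z -> k]
mkkSmLkS => mkkyLkmLkS   [S -> y L k]
mkkyLkmLkS => mkkyykmLkS   [L -> y]
mkkyykmLkS => mkkyykmmyLkS   [L -> m y L]
mkkyykmmyLkS => mkkyykmmykkS   [L -> k]
mkkyykmmykkS => mkkyykmmykky   [S -> y]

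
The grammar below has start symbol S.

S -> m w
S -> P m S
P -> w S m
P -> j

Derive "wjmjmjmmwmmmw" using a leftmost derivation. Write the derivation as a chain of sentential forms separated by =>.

S => PmS   [S -> P m S]
PmS => wSmmS   [P -> w S m]
wSmmS => wPmSmmS   [S -> P m S]
wPmSmmS => wjmSmmS   [P -> j]
wjmSmmS => wjmPmSmmS   [S -> P m S]
wjmPmSmmS => wjmjmSmmS   [P -> j]
wjmjmSmmS => wjmjmPmSmmS   [S -> P m S]
wjmjmPmSmmS => wjmjmjmSmmS   [P -> j]
wjmjmjmSmmS => wjmjmjmmwmmS   [S -> m w]
wjmjmjmmwmmS => wjmjmjmmwmmmw   [S -> m w]

S => PmS => wSmmS => wPmSmmS => wjmSmmS => wjmPmSmmS => wjmjmSmmS => wjmjmPmSmmS => wjmjmjmSmmS => wjmjmjmmwmmS => wjmjmjmmwmmmw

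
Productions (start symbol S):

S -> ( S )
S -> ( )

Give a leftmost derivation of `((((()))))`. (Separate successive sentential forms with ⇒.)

S ⇒ (S)   [S -> ( S )]
(S) ⇒ ((S))   [S -> ( S )]
((S)) ⇒ (((S)))   [S -> ( S )]
(((S))) ⇒ ((((S))))   [S -> ( S )]
((((S)))) ⇒ ((((()))))   [S -> ( )]

S ⇒ (S) ⇒ ((S)) ⇒ (((S))) ⇒ ((((S)))) ⇒ ((((()))))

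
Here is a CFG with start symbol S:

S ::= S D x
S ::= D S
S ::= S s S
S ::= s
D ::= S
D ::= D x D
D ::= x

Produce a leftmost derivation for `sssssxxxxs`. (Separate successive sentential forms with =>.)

S => SsS   [S ::= S s S]
SsS => ssS   [S ::= s]
ssS => ssDS   [S ::= D S]
ssDS => ssDxDS   [D ::= D x D]
ssDxDS => ssDxDxDS   [D ::= D x D]
ssDxDxDS => ssSxDxDS   [D ::= S]
ssSxDxDS => ssSsSxDxDS   [S ::= S s S]
ssSsSxDxDS => ssssSxDxDS   [S ::= s]
ssssSxDxDS => sssssxDxDS   [S ::= s]
sssssxDxDS => sssssxxxDS   [D ::= x]
sssssxxxDS => sssssxxxxS   [D ::= x]
sssssxxxxS => sssssxxxxs   [S ::= s]

S => SsS => ssS => ssDS => ssDxDS => ssDxDxDS => ssSxDxDS => ssSsSxDxDS => ssssSxDxDS => sssssxDxDS => sssssxxxDS => sssssxxxxS => sssssxxxxs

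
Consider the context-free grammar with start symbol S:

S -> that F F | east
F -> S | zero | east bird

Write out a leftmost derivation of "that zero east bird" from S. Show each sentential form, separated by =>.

S => that F F   [S -> that F F]
that F F => that zero F   [F -> zero]
that zero F => that zero east bird   [F -> east bird]

S => that F F => that zero F => that zero east bird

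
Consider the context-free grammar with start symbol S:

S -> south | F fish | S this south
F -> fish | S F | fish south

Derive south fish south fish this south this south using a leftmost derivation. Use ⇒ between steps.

S ⇒ S this south ⇒ S this south this south ⇒ F fish this south this south ⇒ S F fish this south this south ⇒ south F fish this south this south ⇒ south fish south fish this south this south

S ⇒ S this south   [S -> S this south]
S this south ⇒ S this south this south   [S -> S this south]
S this south this south ⇒ F fish this south this south   [S -> F fish]
F fish this south this south ⇒ S F fish this south this south   [F -> S F]
S F fish this south this south ⇒ south F fish this south this south   [S -> south]
south F fish this south this south ⇒ south fish south fish this south this south   [F -> fish south]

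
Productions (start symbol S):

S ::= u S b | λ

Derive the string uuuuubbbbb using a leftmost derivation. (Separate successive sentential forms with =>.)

S=>uSb=>uuSbb=>uuuSbbb=>uuuuSbbbb=>uuuuuSbbbbb=>uuuuubbbbb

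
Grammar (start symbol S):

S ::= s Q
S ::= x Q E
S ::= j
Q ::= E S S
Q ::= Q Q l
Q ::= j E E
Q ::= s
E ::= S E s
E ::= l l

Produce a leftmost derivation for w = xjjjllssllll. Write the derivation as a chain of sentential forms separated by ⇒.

S ⇒ xQE ⇒ xjEEE ⇒ xjSEsEE ⇒ xjjEsEE ⇒ xjjSEssEE ⇒ xjjjEssEE ⇒ xjjjllssEE ⇒ xjjjllssllE ⇒ xjjjllssllll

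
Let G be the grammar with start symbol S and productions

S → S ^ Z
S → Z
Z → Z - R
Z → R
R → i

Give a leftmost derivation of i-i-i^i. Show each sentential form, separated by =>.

S => S^Z => Z^Z => Z-R^Z => Z-R-R^Z => R-R-R^Z => i-R-R^Z => i-i-R^Z => i-i-i^Z => i-i-i^R => i-i-i^i

S => S^Z   [S → S ^ Z]
S^Z => Z^Z   [S → Z]
Z^Z => Z-R^Z   [Z → Z - R]
Z-R^Z => Z-R-R^Z   [Z → Z - R]
Z-R-R^Z => R-R-R^Z   [Z → R]
R-R-R^Z => i-R-R^Z   [R → i]
i-R-R^Z => i-i-R^Z   [R → i]
i-i-R^Z => i-i-i^Z   [R → i]
i-i-i^Z => i-i-i^R   [Z → R]
i-i-i^R => i-i-i^i   [R → i]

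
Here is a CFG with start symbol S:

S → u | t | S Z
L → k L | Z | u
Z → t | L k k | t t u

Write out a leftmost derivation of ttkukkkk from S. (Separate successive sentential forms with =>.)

S => SZ   [S → S Z]
SZ => SZZ   [S → S Z]
SZZ => tZZ   [S → t]
tZZ => ttZ   [Z → t]
ttZ => ttLkk   [Z → L k k]
ttLkk => ttZkk   [L → Z]
ttZkk => ttLkkkk   [Z → L k k]
ttLkkkk => ttkLkkkk   [L → k L]
ttkLkkkk => ttkukkkk   [L → u]

S => SZ => SZZ => tZZ => ttZ => ttLkk => ttZkk => ttLkkkk => ttkLkkkk => ttkukkkk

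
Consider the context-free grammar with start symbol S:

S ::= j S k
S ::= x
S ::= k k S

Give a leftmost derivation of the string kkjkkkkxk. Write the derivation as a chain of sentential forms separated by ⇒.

S ⇒ kkS ⇒ kkjSk ⇒ kkjkkSk ⇒ kkjkkkkSk ⇒ kkjkkkkxk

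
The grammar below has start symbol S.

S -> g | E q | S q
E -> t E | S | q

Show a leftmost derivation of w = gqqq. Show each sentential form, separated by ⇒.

S ⇒ Eq   [S -> E q]
Eq ⇒ Sq   [E -> S]
Sq ⇒ Eqq   [S -> E q]
Eqq ⇒ Sqq   [E -> S]
Sqq ⇒ Eqqq   [S -> E q]
Eqqq ⇒ Sqqq   [E -> S]
Sqqq ⇒ gqqq   [S -> g]

S ⇒ Eq ⇒ Sq ⇒ Eqq ⇒ Sqq ⇒ Eqqq ⇒ Sqqq ⇒ gqqq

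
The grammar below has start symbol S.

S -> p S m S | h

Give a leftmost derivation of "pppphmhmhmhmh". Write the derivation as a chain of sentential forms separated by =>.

S => pSmS   [S -> p S m S]
pSmS => ppSmSmS   [S -> p S m S]
ppSmSmS => pppSmSmSmS   [S -> p S m S]
pppSmSmSmS => ppppSmSmSmSmS   [S -> p S m S]
ppppSmSmSmSmS => pppphmSmSmSmS   [S -> h]
pppphmSmSmSmS => pppphmhmSmSmS   [S -> h]
pppphmhmSmSmS => pppphmhmhmSmS   [S -> h]
pppphmhmhmSmS => pppphmhmhmhmS   [S -> h]
pppphmhmhmhmS => pppphmhmhmhmh   [S -> h]

S => pSmS => ppSmSmS => pppSmSmSmS => ppppSmSmSmSmS => pppphmSmSmSmS => pppphmhmSmSmS => pppphmhmhmSmS => pppphmhmhmhmS => pppphmhmhmhmh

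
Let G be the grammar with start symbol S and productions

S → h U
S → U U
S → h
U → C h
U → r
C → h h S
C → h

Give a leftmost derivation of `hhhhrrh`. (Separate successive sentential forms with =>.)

S => UU => ChU => hhU => hhCh => hhhhSh => hhhhUUh => hhhhrUh => hhhhrrh

S => UU   [S → U U]
UU => ChU   [U → C h]
ChU => hhU   [C → h]
hhU => hhCh   [U → C h]
hhCh => hhhhSh   [C → h h S]
hhhhSh => hhhhUUh   [S → U U]
hhhhUUh => hhhhrUh   [U → r]
hhhhrUh => hhhhrrh   [U → r]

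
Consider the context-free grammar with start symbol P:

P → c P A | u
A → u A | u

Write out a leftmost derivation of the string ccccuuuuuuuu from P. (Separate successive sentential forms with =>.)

P=>cPA=>ccPAA=>cccPAAA=>ccccPAAAA=>ccccuAAAA=>ccccuuAAAA=>ccccuuuAAAA=>ccccuuuuAAA=>ccccuuuuuAA=>ccccuuuuuuAA=>ccccuuuuuuuA=>ccccuuuuuuuu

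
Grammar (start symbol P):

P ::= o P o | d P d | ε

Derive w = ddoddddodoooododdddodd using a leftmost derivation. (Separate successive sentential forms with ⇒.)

P⇒dPd⇒ddPdd⇒ddoPodd⇒ddodPdodd⇒ddoddPddodd⇒ddodddPdddodd⇒ddoddddPddddodd⇒ddoddddoPoddddodd⇒ddoddddodPdoddddodd⇒ddoddddodoPododdddodd⇒ddoddddodooPoododdddodd⇒ddoddddodoooododdddodd

P ⇒ dPd   [P ::= d P d]
dPd ⇒ ddPdd   [P ::= d P d]
ddPdd ⇒ ddoPodd   [P ::= o P o]
ddoPodd ⇒ ddodPdodd   [P ::= d P d]
ddodPdodd ⇒ ddoddPddodd   [P ::= d P d]
ddoddPddodd ⇒ ddodddPdddodd   [P ::= d P d]
ddodddPdddodd ⇒ ddoddddPddddodd   [P ::= d P d]
ddoddddPddddodd ⇒ ddoddddoPoddddodd   [P ::= o P o]
ddoddddoPoddddodd ⇒ ddoddddodPdoddddodd   [P ::= d P d]
ddoddddodPdoddddodd ⇒ ddoddddodoPododdddodd   [P ::= o P o]
ddoddddodoPododdddodd ⇒ ddoddddodooPoododdddodd   [P ::= o P o]
ddoddddodooPoododdddodd ⇒ ddoddddodoooododdddodd   [P ::= ε]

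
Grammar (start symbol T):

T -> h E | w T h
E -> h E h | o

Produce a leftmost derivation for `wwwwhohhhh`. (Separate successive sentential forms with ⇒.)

T ⇒ wTh ⇒ wwThh ⇒ wwwThhh ⇒ wwwwThhhh ⇒ wwwwhEhhhh ⇒ wwwwhohhhh

T ⇒ wTh   [T -> w T h]
wTh ⇒ wwThh   [T -> w T h]
wwThh ⇒ wwwThhh   [T -> w T h]
wwwThhh ⇒ wwwwThhhh   [T -> w T h]
wwwwThhhh ⇒ wwwwhEhhhh   [T -> h E]
wwwwhEhhhh ⇒ wwwwhohhhh   [E -> o]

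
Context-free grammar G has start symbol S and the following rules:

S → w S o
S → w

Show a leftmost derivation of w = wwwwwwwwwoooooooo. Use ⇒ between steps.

S⇒wSo⇒wwSoo⇒wwwSooo⇒wwwwSoooo⇒wwwwwSooooo⇒wwwwwwSoooooo⇒wwwwwwwSooooooo⇒wwwwwwwwSoooooooo⇒wwwwwwwwwoooooooo

S ⇒ wSo   [S → w S o]
wSo ⇒ wwSoo   [S → w S o]
wwSoo ⇒ wwwSooo   [S → w S o]
wwwSooo ⇒ wwwwSoooo   [S → w S o]
wwwwSoooo ⇒ wwwwwSooooo   [S → w S o]
wwwwwSooooo ⇒ wwwwwwSoooooo   [S → w S o]
wwwwwwSoooooo ⇒ wwwwwwwSooooooo   [S → w S o]
wwwwwwwSooooooo ⇒ wwwwwwwwSoooooooo   [S → w S o]
wwwwwwwwSoooooooo ⇒ wwwwwwwwwoooooooo   [S → w]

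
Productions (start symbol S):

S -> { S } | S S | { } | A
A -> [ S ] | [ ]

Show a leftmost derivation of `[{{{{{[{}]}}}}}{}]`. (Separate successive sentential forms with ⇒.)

S ⇒ A   [S -> A]
A ⇒ [S]   [A -> [ S ]]
[S] ⇒ [SS]   [S -> S S]
[SS] ⇒ [{S}S]   [S -> { S }]
[{S}S] ⇒ [{{S}}S]   [S -> { S }]
[{{S}}S] ⇒ [{{{S}}}S]   [S -> { S }]
[{{{S}}}S] ⇒ [{{{{S}}}}S]   [S -> { S }]
[{{{{S}}}}S] ⇒ [{{{{{S}}}}}S]   [S -> { S }]
[{{{{{S}}}}}S] ⇒ [{{{{{A}}}}}S]   [S -> A]
[{{{{{A}}}}}S] ⇒ [{{{{{[S]}}}}}S]   [A -> [ S ]]
[{{{{{[S]}}}}}S] ⇒ [{{{{{[{}]}}}}}S]   [S -> { }]
[{{{{{[{}]}}}}}S] ⇒ [{{{{{[{}]}}}}}{}]   [S -> { }]

S ⇒ A ⇒ [S] ⇒ [SS] ⇒ [{S}S] ⇒ [{{S}}S] ⇒ [{{{S}}}S] ⇒ [{{{{S}}}}S] ⇒ [{{{{{S}}}}}S] ⇒ [{{{{{A}}}}}S] ⇒ [{{{{{[S]}}}}}S] ⇒ [{{{{{[{}]}}}}}S] ⇒ [{{{{{[{}]}}}}}{}]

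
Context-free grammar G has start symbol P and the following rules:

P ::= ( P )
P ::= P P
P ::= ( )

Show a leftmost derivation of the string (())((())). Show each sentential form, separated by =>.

P => PP => (P)P => (())P => (())(P) => (())((P)) => (())((()))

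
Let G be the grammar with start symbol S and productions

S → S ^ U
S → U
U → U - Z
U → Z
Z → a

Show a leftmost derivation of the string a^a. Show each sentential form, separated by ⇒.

S ⇒ S^U ⇒ U^U ⇒ Z^U ⇒ a^U ⇒ a^Z ⇒ a^a

S ⇒ S^U   [S → S ^ U]
S^U ⇒ U^U   [S → U]
U^U ⇒ Z^U   [U → Z]
Z^U ⇒ a^U   [Z → a]
a^U ⇒ a^Z   [U → Z]
a^Z ⇒ a^a   [Z → a]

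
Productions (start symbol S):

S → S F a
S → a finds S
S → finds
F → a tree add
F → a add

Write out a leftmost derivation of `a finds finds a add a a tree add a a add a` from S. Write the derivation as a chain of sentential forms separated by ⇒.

S ⇒ a finds S   [S → a finds S]
a finds S ⇒ a finds S F a   [S → S F a]
a finds S F a ⇒ a finds S F a F a   [S → S F a]
a finds S F a F a ⇒ a finds S F a F a F a   [S → S F a]
a finds S F a F a F a ⇒ a finds finds F a F a F a   [S → finds]
a finds finds F a F a F a ⇒ a finds finds a add a F a F a   [F → a add]
a finds finds a add a F a F a ⇒ a finds finds a add a a tree add a F a   [F → a tree add]
a finds finds a add a a tree add a F a ⇒ a finds finds a add a a tree add a a add a   [F → a add]

S ⇒ a finds S ⇒ a finds S F a ⇒ a finds S F a F a ⇒ a finds S F a F a F a ⇒ a finds finds F a F a F a ⇒ a finds finds a add a F a F a ⇒ a finds finds a add a a tree add a F a ⇒ a finds finds a add a a tree add a a add a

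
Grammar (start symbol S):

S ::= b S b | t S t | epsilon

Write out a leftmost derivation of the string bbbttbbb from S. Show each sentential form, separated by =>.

S => bSb   [S ::= b S b]
bSb => bbSbb   [S ::= b S b]
bbSbb => bbbSbbb   [S ::= b S b]
bbbSbbb => bbbtStbbb   [S ::= t S t]
bbbtStbbb => bbbttbbb   [S ::= epsilon]

S => bSb => bbSbb => bbbSbbb => bbbtStbbb => bbbttbbb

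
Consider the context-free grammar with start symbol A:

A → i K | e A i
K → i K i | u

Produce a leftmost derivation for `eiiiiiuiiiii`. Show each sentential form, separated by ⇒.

A⇒eAi⇒eiKi⇒eiiKii⇒eiiiKiii⇒eiiiiKiiii⇒eiiiiiKiiiii⇒eiiiiiuiiiii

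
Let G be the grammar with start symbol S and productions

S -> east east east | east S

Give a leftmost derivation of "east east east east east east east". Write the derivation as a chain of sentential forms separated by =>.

S => east S => east east S => east east east S => east east east east S => east east east east east east east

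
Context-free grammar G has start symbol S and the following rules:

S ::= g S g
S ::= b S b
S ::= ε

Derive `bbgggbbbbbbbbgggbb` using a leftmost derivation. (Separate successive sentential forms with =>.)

S=>bSb=>bbSbb=>bbgSgbb=>bbggSggbb=>bbgggSgggbb=>bbgggbSbgggbb=>bbgggbbSbbgggbb=>bbgggbbbSbbbgggbb=>bbgggbbbbSbbbbgggbb=>bbgggbbbbbbbbgggbb

S => bSb   [S ::= b S b]
bSb => bbSbb   [S ::= b S b]
bbSbb => bbgSgbb   [S ::= g S g]
bbgSgbb => bbggSggbb   [S ::= g S g]
bbggSggbb => bbgggSgggbb   [S ::= g S g]
bbgggSgggbb => bbgggbSbgggbb   [S ::= b S b]
bbgggbSbgggbb => bbgggbbSbbgggbb   [S ::= b S b]
bbgggbbSbbgggbb => bbgggbbbSbbbgggbb   [S ::= b S b]
bbgggbbbSbbbgggbb => bbgggbbbbSbbbbgggbb   [S ::= b S b]
bbgggbbbbSbbbbgggbb => bbgggbbbbbbbbgggbb   [S ::= ε]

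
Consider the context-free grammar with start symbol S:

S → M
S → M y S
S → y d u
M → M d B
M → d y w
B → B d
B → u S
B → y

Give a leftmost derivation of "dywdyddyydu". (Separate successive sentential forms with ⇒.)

S ⇒ MyS ⇒ MdByS ⇒ dywdByS ⇒ dywdBdyS ⇒ dywdBddyS ⇒ dywdyddyS ⇒ dywdyddyydu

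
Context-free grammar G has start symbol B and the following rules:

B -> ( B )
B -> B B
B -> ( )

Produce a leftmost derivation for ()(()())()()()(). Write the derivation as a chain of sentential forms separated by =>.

B => BB   [B -> B B]
BB => BBB   [B -> B B]
BBB => BBBB   [B -> B B]
BBBB => BBBBB   [B -> B B]
BBBBB => ()BBBB   [B -> ( )]
()BBBB => ()BBBBB   [B -> B B]
()BBBBB => ()(B)BBBB   [B -> ( B )]
()(B)BBBB => ()(BB)BBBB   [B -> B B]
()(BB)BBBB => ()(()B)BBBB   [B -> ( )]
()(()B)BBBB => ()(()())BBBB   [B -> ( )]
()(()())BBBB => ()(()())()BBB   [B -> ( )]
()(()())()BBB => ()(()())()()BB   [B -> ( )]
()(()())()()BB => ()(()())()()()B   [B -> ( )]
()(()())()()()B => ()(()())()()()()   [B -> ( )]

B => BB => BBB => BBBB => BBBBB => ()BBBB => ()BBBBB => ()(B)BBBB => ()(BB)BBBB => ()(()B)BBBB => ()(()())BBBB => ()(()())()BBB => ()(()())()()BB => ()(()())()()()B => ()(()())()()()()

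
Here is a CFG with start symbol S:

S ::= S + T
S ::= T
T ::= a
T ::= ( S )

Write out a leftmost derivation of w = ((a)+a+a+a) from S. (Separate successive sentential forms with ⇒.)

S ⇒ T   [S ::= T]
T ⇒ (S)   [T ::= ( S )]
(S) ⇒ (S+T)   [S ::= S + T]
(S+T) ⇒ (S+T+T)   [S ::= S + T]
(S+T+T) ⇒ (S+T+T+T)   [S ::= S + T]
(S+T+T+T) ⇒ (T+T+T+T)   [S ::= T]
(T+T+T+T) ⇒ ((S)+T+T+T)   [T ::= ( S )]
((S)+T+T+T) ⇒ ((T)+T+T+T)   [S ::= T]
((T)+T+T+T) ⇒ ((a)+T+T+T)   [T ::= a]
((a)+T+T+T) ⇒ ((a)+a+T+T)   [T ::= a]
((a)+a+T+T) ⇒ ((a)+a+a+T)   [T ::= a]
((a)+a+a+T) ⇒ ((a)+a+a+a)   [T ::= a]

S ⇒ T ⇒ (S) ⇒ (S+T) ⇒ (S+T+T) ⇒ (S+T+T+T) ⇒ (T+T+T+T) ⇒ ((S)+T+T+T) ⇒ ((T)+T+T+T) ⇒ ((a)+T+T+T) ⇒ ((a)+a+T+T) ⇒ ((a)+a+a+T) ⇒ ((a)+a+a+a)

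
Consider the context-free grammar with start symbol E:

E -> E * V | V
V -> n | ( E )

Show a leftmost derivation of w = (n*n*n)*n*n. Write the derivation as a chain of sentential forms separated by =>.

E => E*V => E*V*V => V*V*V => (E)*V*V => (E*V)*V*V => (E*V*V)*V*V => (V*V*V)*V*V => (n*V*V)*V*V => (n*n*V)*V*V => (n*n*n)*V*V => (n*n*n)*n*V => (n*n*n)*n*n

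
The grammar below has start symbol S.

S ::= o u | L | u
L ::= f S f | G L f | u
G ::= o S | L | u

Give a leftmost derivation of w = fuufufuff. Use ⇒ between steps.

S ⇒ L   [S ::= L]
L ⇒ fSf   [L ::= f S f]
fSf ⇒ fLf   [S ::= L]
fLf ⇒ fGLff   [L ::= G L f]
fGLff ⇒ fLLff   [G ::= L]
fLLff ⇒ fGLfLff   [L ::= G L f]
fGLfLff ⇒ fLLfLff   [G ::= L]
fLLfLff ⇒ fGLfLfLff   [L ::= G L f]
fGLfLfLff ⇒ fuLfLfLff   [G ::= u]
fuLfLfLff ⇒ fuufLfLff   [L ::= u]
fuufLfLff ⇒ fuufufLff   [L ::= u]
fuufufLff ⇒ fuufufuff   [L ::= u]

S⇒L⇒fSf⇒fLf⇒fGLff⇒fLLff⇒fGLfLff⇒fLLfLff⇒fGLfLfLff⇒fuLfLfLff⇒fuufLfLff⇒fuufufLff⇒fuufufuff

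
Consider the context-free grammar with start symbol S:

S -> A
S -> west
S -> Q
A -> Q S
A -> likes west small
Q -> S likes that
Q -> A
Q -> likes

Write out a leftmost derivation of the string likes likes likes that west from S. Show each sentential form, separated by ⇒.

S ⇒ A ⇒ Q S ⇒ S likes that S ⇒ A likes that S ⇒ Q S likes that S ⇒ likes S likes that S ⇒ likes Q likes that S ⇒ likes likes likes that S ⇒ likes likes likes that west

S ⇒ A   [S -> A]
A ⇒ Q S   [A -> Q S]
Q S ⇒ S likes that S   [Q -> S likes that]
S likes that S ⇒ A likes that S   [S -> A]
A likes that S ⇒ Q S likes that S   [A -> Q S]
Q S likes that S ⇒ likes S likes that S   [Q -> likes]
likes S likes that S ⇒ likes Q likes that S   [S -> Q]
likes Q likes that S ⇒ likes likes likes that S   [Q -> likes]
likes likes likes that S ⇒ likes likes likes that west   [S -> west]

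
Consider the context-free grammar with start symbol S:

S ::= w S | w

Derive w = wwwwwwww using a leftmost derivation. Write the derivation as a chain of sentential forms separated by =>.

S => wS => wwS => wwwS => wwwwS => wwwwwS => wwwwwwS => wwwwwwwS => wwwwwwww

S => wS   [S ::= w S]
wS => wwS   [S ::= w S]
wwS => wwwS   [S ::= w S]
wwwS => wwwwS   [S ::= w S]
wwwwS => wwwwwS   [S ::= w S]
wwwwwS => wwwwwwS   [S ::= w S]
wwwwwwS => wwwwwwwS   [S ::= w S]
wwwwwwwS => wwwwwwww   [S ::= w]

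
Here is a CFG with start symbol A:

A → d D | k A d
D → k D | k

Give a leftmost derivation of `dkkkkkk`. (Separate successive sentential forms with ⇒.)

A ⇒ dD   [A → d D]
dD ⇒ dkD   [D → k D]
dkD ⇒ dkkD   [D → k D]
dkkD ⇒ dkkkD   [D → k D]
dkkkD ⇒ dkkkkD   [D → k D]
dkkkkD ⇒ dkkkkkD   [D → k D]
dkkkkkD ⇒ dkkkkkk   [D → k]

A ⇒ dD ⇒ dkD ⇒ dkkD ⇒ dkkkD ⇒ dkkkkD ⇒ dkkkkkD ⇒ dkkkkkk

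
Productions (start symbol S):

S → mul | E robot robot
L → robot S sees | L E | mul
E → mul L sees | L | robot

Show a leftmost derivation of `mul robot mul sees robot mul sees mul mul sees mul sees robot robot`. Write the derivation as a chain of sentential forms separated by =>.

S => E robot robot => mul L sees robot robot => mul L E sees robot robot => mul L E E sees robot robot => mul robot S sees E E sees robot robot => mul robot mul sees E E sees robot robot => mul robot mul sees L E sees robot robot => mul robot mul sees L E E sees robot robot => mul robot mul sees robot S sees E E sees robot robot => mul robot mul sees robot mul sees E E sees robot robot => mul robot mul sees robot mul sees mul L sees E sees robot robot => mul robot mul sees robot mul sees mul mul sees E sees robot robot => mul robot mul sees robot mul sees mul mul sees L sees robot robot => mul robot mul sees robot mul sees mul mul sees mul sees robot robot

S => E robot robot   [S → E robot robot]
E robot robot => mul L sees robot robot   [E → mul L sees]
mul L sees robot robot => mul L E sees robot robot   [L → L E]
mul L E sees robot robot => mul L E E sees robot robot   [L → L E]
mul L E E sees robot robot => mul robot S sees E E sees robot robot   [L → robot S sees]
mul robot S sees E E sees robot robot => mul robot mul sees E E sees robot robot   [S → mul]
mul robot mul sees E E sees robot robot => mul robot mul sees L E sees robot robot   [E → L]
mul robot mul sees L E sees robot robot => mul robot mul sees L E E sees robot robot   [L → L E]
mul robot mul sees L E E sees robot robot => mul robot mul sees robot S sees E E sees robot robot   [L → robot S sees]
mul robot mul sees robot S sees E E sees robot robot => mul robot mul sees robot mul sees E E sees robot robot   [S → mul]
mul robot mul sees robot mul sees E E sees robot robot => mul robot mul sees robot mul sees mul L sees E sees robot robot   [E → mul L sees]
mul robot mul sees robot mul sees mul L sees E sees robot robot => mul robot mul sees robot mul sees mul mul sees E sees robot robot   [L → mul]
mul robot mul sees robot mul sees mul mul sees E sees robot robot => mul robot mul sees robot mul sees mul mul sees L sees robot robot   [E → L]
mul robot mul sees robot mul sees mul mul sees L sees robot robot => mul robot mul sees robot mul sees mul mul sees mul sees robot robot   [L → mul]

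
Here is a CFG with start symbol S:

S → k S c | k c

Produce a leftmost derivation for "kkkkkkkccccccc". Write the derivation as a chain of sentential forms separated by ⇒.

S⇒kSc⇒kkScc⇒kkkSccc⇒kkkkScccc⇒kkkkkSccccc⇒kkkkkkScccccc⇒kkkkkkkccccccc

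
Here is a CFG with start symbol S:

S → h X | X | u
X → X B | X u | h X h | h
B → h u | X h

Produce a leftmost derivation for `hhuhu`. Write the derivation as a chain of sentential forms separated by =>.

S=>X=>XB=>XBB=>hBB=>hhuB=>hhuhu

S => X   [S → X]
X => XB   [X → X B]
XB => XBB   [X → X B]
XBB => hBB   [X → h]
hBB => hhuB   [B → h u]
hhuB => hhuhu   [B → h u]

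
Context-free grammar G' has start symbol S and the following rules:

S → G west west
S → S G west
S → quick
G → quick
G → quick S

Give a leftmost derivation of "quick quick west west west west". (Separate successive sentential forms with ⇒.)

S ⇒ G west west ⇒ quick S west west ⇒ quick G west west west west ⇒ quick quick west west west west

S ⇒ G west west   [S → G west west]
G west west ⇒ quick S west west   [G → quick S]
quick S west west ⇒ quick G west west west west   [S → G west west]
quick G west west west west ⇒ quick quick west west west west   [G → quick]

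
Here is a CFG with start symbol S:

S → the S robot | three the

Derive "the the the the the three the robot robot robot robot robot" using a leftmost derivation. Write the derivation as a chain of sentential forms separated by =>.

S => the S robot   [S → the S robot]
the S robot => the the S robot robot   [S → the S robot]
the the S robot robot => the the the S robot robot robot   [S → the S robot]
the the the S robot robot robot => the the the the S robot robot robot robot   [S → the S robot]
the the the the S robot robot robot robot => the the the the the S robot robot robot robot robot   [S → the S robot]
the the the the the S robot robot robot robot robot => the the the the the three the robot robot robot robot robot   [S → three the]

S => the S robot => the the S robot robot => the the the S robot robot robot => the the the the S robot robot robot robot => the the the the the S robot robot robot robot robot => the the the the the three the robot robot robot robot robot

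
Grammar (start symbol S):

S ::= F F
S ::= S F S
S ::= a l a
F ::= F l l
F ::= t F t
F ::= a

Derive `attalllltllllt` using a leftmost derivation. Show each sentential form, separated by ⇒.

S ⇒ FF   [S ::= F F]
FF ⇒ aF   [F ::= a]
aF ⇒ atFt   [F ::= t F t]
atFt ⇒ atFllt   [F ::= F l l]
atFllt ⇒ atFllllt   [F ::= F l l]
atFllllt ⇒ attFtllllt   [F ::= t F t]
attFtllllt ⇒ attFlltllllt   [F ::= F l l]
attFlltllllt ⇒ attFlllltllllt   [F ::= F l l]
attFlllltllllt ⇒ attalllltllllt   [F ::= a]

S ⇒ FF ⇒ aF ⇒ atFt ⇒ atFllt ⇒ atFllllt ⇒ attFtllllt ⇒ attFlltllllt ⇒ attFlllltllllt ⇒ attalllltllllt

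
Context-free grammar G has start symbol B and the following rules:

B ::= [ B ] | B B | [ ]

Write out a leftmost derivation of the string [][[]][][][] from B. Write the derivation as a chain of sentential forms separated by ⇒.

B ⇒ BB ⇒ BBB ⇒ BBBB ⇒ []BBB ⇒ [][B]BB ⇒ [][[]]BB ⇒ [][[]]BBB ⇒ [][[]][]BB ⇒ [][[]][][]B ⇒ [][[]][][][]

B ⇒ BB   [B ::= B B]
BB ⇒ BBB   [B ::= B B]
BBB ⇒ BBBB   [B ::= B B]
BBBB ⇒ []BBB   [B ::= [ ]]
[]BBB ⇒ [][B]BB   [B ::= [ B ]]
[][B]BB ⇒ [][[]]BB   [B ::= [ ]]
[][[]]BB ⇒ [][[]]BBB   [B ::= B B]
[][[]]BBB ⇒ [][[]][]BB   [B ::= [ ]]
[][[]][]BB ⇒ [][[]][][]B   [B ::= [ ]]
[][[]][][]B ⇒ [][[]][][][]   [B ::= [ ]]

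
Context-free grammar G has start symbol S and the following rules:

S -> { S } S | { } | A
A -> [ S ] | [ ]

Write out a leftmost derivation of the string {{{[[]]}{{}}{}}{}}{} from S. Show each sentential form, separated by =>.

S => {S}S   [S -> { S } S]
{S}S => {{S}S}S   [S -> { S } S]
{{S}S}S => {{{S}S}S}S   [S -> { S } S]
{{{S}S}S}S => {{{A}S}S}S   [S -> A]
{{{A}S}S}S => {{{[S]}S}S}S   [A -> [ S ]]
{{{[S]}S}S}S => {{{[A]}S}S}S   [S -> A]
{{{[A]}S}S}S => {{{[[]]}S}S}S   [A -> [ ]]
{{{[[]]}S}S}S => {{{[[]]}{S}S}S}S   [S -> { S } S]
{{{[[]]}{S}S}S}S => {{{[[]]}{{}}S}S}S   [S -> { }]
{{{[[]]}{{}}S}S}S => {{{[[]]}{{}}{}}S}S   [S -> { }]
{{{[[]]}{{}}{}}S}S => {{{[[]]}{{}}{}}{}}S   [S -> { }]
{{{[[]]}{{}}{}}{}}S => {{{[[]]}{{}}{}}{}}{}   [S -> { }]

S => {S}S => {{S}S}S => {{{S}S}S}S => {{{A}S}S}S => {{{[S]}S}S}S => {{{[A]}S}S}S => {{{[[]]}S}S}S => {{{[[]]}{S}S}S}S => {{{[[]]}{{}}S}S}S => {{{[[]]}{{}}{}}S}S => {{{[[]]}{{}}{}}{}}S => {{{[[]]}{{}}{}}{}}{}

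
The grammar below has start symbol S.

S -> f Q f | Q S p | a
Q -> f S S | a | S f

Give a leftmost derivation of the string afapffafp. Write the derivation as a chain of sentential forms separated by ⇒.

S⇒QSp⇒SfSp⇒QSpfSp⇒SfSpfSp⇒afSpfSp⇒afapfSp⇒afapffQfp⇒afapffafp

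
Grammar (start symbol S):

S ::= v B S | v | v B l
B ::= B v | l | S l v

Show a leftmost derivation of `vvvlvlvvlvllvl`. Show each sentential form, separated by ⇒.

S ⇒ vBl   [S ::= v B l]
vBl ⇒ vSlvl   [B ::= S l v]
vSlvl ⇒ vvBllvl   [S ::= v B l]
vvBllvl ⇒ vvSlvllvl   [B ::= S l v]
vvSlvllvl ⇒ vvvBSlvllvl   [S ::= v B S]
vvvBSlvllvl ⇒ vvvlSlvllvl   [B ::= l]
vvvlSlvllvl ⇒ vvvlvBSlvllvl   [S ::= v B S]
vvvlvBSlvllvl ⇒ vvvlvBvSlvllvl   [B ::= B v]
vvvlvBvSlvllvl ⇒ vvvlvlvSlvllvl   [B ::= l]
vvvlvlvSlvllvl ⇒ vvvlvlvvlvllvl   [S ::= v]

S⇒vBl⇒vSlvl⇒vvBllvl⇒vvSlvllvl⇒vvvBSlvllvl⇒vvvlSlvllvl⇒vvvlvBSlvllvl⇒vvvlvBvSlvllvl⇒vvvlvlvSlvllvl⇒vvvlvlvvlvllvl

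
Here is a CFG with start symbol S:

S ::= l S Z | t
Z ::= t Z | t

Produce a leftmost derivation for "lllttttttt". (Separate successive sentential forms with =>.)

S => lSZ   [S ::= l S Z]
lSZ => llSZZ   [S ::= l S Z]
llSZZ => lllSZZZ   [S ::= l S Z]
lllSZZZ => llltZZZ   [S ::= t]
llltZZZ => lllttZZ   [Z ::= t]
lllttZZ => llltttZZ   [Z ::= t Z]
llltttZZ => lllttttZZ   [Z ::= t Z]
lllttttZZ => llltttttZZ   [Z ::= t Z]
llltttttZZ => lllttttttZ   [Z ::= t]
lllttttttZ => lllttttttt   [Z ::= t]

S => lSZ => llSZZ => lllSZZZ => llltZZZ => lllttZZ => llltttZZ => lllttttZZ => llltttttZZ => lllttttttZ => lllttttttt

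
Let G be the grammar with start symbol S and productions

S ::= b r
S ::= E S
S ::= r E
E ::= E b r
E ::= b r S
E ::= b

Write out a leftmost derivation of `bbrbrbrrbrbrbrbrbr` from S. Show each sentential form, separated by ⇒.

S⇒ES⇒bS⇒bES⇒bbrSS⇒bbrESS⇒bbrbrSSS⇒bbrbrESSS⇒bbrbrbrSSSS⇒bbrbrbrrESSS⇒bbrbrbrrbrSSSS⇒bbrbrbrrbrbrSSS⇒bbrbrbrrbrbrbrSS⇒bbrbrbrrbrbrbrbrS⇒bbrbrbrrbrbrbrbrbr

S ⇒ ES   [S ::= E S]
ES ⇒ bS   [E ::= b]
bS ⇒ bES   [S ::= E S]
bES ⇒ bbrSS   [E ::= b r S]
bbrSS ⇒ bbrESS   [S ::= E S]
bbrESS ⇒ bbrbrSSS   [E ::= b r S]
bbrbrSSS ⇒ bbrbrESSS   [S ::= E S]
bbrbrESSS ⇒ bbrbrbrSSSS   [E ::= b r S]
bbrbrbrSSSS ⇒ bbrbrbrrESSS   [S ::= r E]
bbrbrbrrESSS ⇒ bbrbrbrrbrSSSS   [E ::= b r S]
bbrbrbrrbrSSSS ⇒ bbrbrbrrbrbrSSS   [S ::= b r]
bbrbrbrrbrbrSSS ⇒ bbrbrbrrbrbrbrSS   [S ::= b r]
bbrbrbrrbrbrbrSS ⇒ bbrbrbrrbrbrbrbrS   [S ::= b r]
bbrbrbrrbrbrbrbrS ⇒ bbrbrbrrbrbrbrbrbr   [S ::= b r]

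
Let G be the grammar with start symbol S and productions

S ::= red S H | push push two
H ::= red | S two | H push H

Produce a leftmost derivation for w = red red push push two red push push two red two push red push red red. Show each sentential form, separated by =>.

S => red S H => red red S H H => red red push push two H H => red red push push two H push H H => red red push push two H push H push H H => red red push push two S two push H push H H => red red push push two red S H two push H push H H => red red push push two red push push two H two push H push H H => red red push push two red push push two red two push H push H H => red red push push two red push push two red two push red push H H => red red push push two red push push two red two push red push red H => red red push push two red push push two red two push red push red red

S => red S H   [S ::= red S H]
red S H => red red S H H   [S ::= red S H]
red red S H H => red red push push two H H   [S ::= push push two]
red red push push two H H => red red push push two H push H H   [H ::= H push H]
red red push push two H push H H => red red push push two H push H push H H   [H ::= H push H]
red red push push two H push H push H H => red red push push two S two push H push H H   [H ::= S two]
red red push push two S two push H push H H => red red push push two red S H two push H push H H   [S ::= red S H]
red red push push two red S H two push H push H H => red red push push two red push push two H two push H push H H   [S ::= push push two]
red red push push two red push push two H two push H push H H => red red push push two red push push two red two push H push H H   [H ::= red]
red red push push two red push push two red two push H push H H => red red push push two red push push two red two push red push H H   [H ::= red]
red red push push two red push push two red two push red push H H => red red push push two red push push two red two push red push red H   [H ::= red]
red red push push two red push push two red two push red push red H => red red push push two red push push two red two push red push red red   [H ::= red]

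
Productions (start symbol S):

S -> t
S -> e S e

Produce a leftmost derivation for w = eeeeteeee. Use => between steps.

S => eSe   [S -> e S e]
eSe => eeSee   [S -> e S e]
eeSee => eeeSeee   [S -> e S e]
eeeSeee => eeeeSeeee   [S -> e S e]
eeeeSeeee => eeeeteeee   [S -> t]

S => eSe => eeSee => eeeSeee => eeeeSeeee => eeeeteeee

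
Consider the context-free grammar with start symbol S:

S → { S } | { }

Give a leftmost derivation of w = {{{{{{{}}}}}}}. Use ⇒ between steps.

S ⇒ {S} ⇒ {{S}} ⇒ {{{S}}} ⇒ {{{{S}}}} ⇒ {{{{{S}}}}} ⇒ {{{{{{S}}}}}} ⇒ {{{{{{{}}}}}}}

S ⇒ {S}   [S → { S }]
{S} ⇒ {{S}}   [S → { S }]
{{S}} ⇒ {{{S}}}   [S → { S }]
{{{S}}} ⇒ {{{{S}}}}   [S → { S }]
{{{{S}}}} ⇒ {{{{{S}}}}}   [S → { S }]
{{{{{S}}}}} ⇒ {{{{{{S}}}}}}   [S → { S }]
{{{{{{S}}}}}} ⇒ {{{{{{{}}}}}}}   [S → { }]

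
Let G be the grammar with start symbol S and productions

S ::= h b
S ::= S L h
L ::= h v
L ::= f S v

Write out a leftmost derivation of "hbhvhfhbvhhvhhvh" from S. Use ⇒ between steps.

S ⇒ SLh   [S ::= S L h]
SLh ⇒ SLhLh   [S ::= S L h]
SLhLh ⇒ SLhLhLh   [S ::= S L h]
SLhLhLh ⇒ SLhLhLhLh   [S ::= S L h]
SLhLhLhLh ⇒ hbLhLhLhLh   [S ::= h b]
hbLhLhLhLh ⇒ hbhvhLhLhLh   [L ::= h v]
hbhvhLhLhLh ⇒ hbhvhfSvhLhLh   [L ::= f S v]
hbhvhfSvhLhLh ⇒ hbhvhfhbvhLhLh   [S ::= h b]
hbhvhfhbvhLhLh ⇒ hbhvhfhbvhhvhLh   [L ::= h v]
hbhvhfhbvhhvhLh ⇒ hbhvhfhbvhhvhhvh   [L ::= h v]

S ⇒ SLh ⇒ SLhLh ⇒ SLhLhLh ⇒ SLhLhLhLh ⇒ hbLhLhLhLh ⇒ hbhvhLhLhLh ⇒ hbhvhfSvhLhLh ⇒ hbhvhfhbvhLhLh ⇒ hbhvhfhbvhhvhLh ⇒ hbhvhfhbvhhvhhvh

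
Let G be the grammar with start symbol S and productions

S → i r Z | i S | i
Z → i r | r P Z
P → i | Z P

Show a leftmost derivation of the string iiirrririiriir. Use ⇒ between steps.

S ⇒ iS   [S → i S]
iS ⇒ iiS   [S → i S]
iiS ⇒ iiirZ   [S → i r Z]
iiirZ ⇒ iiirrPZ   [Z → r P Z]
iiirrPZ ⇒ iiirrZPZ   [P → Z P]
iiirrZPZ ⇒ iiirrrPZPZ   [Z → r P Z]
iiirrrPZPZ ⇒ iiirrrZPZPZ   [P → Z P]
iiirrrZPZPZ ⇒ iiirrrirPZPZ   [Z → i r]
iiirrrirPZPZ ⇒ iiirrririZPZ   [P → i]
iiirrririZPZ ⇒ iiirrririirPZ   [Z → i r]
iiirrririirPZ ⇒ iiirrririiriZ   [P → i]
iiirrririiriZ ⇒ iiirrririiriir   [Z → i r]

S ⇒ iS ⇒ iiS ⇒ iiirZ ⇒ iiirrPZ ⇒ iiirrZPZ ⇒ iiirrrPZPZ ⇒ iiirrrZPZPZ ⇒ iiirrrirPZPZ ⇒ iiirrririZPZ ⇒ iiirrririirPZ ⇒ iiirrririiriZ ⇒ iiirrririiriir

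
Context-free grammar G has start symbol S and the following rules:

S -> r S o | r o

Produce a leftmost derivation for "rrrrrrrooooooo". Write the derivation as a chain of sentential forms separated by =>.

S => rSo   [S -> r S o]
rSo => rrSoo   [S -> r S o]
rrSoo => rrrSooo   [S -> r S o]
rrrSooo => rrrrSoooo   [S -> r S o]
rrrrSoooo => rrrrrSooooo   [S -> r S o]
rrrrrSooooo => rrrrrrSoooooo   [S -> r S o]
rrrrrrSoooooo => rrrrrrrooooooo   [S -> r o]

S=>rSo=>rrSoo=>rrrSooo=>rrrrSoooo=>rrrrrSooooo=>rrrrrrSoooooo=>rrrrrrrooooooo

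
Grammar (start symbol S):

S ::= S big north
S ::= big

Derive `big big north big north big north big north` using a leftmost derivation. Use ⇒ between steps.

S ⇒ S big north ⇒ S big north big north ⇒ S big north big north big north ⇒ S big north big north big north big north ⇒ big big north big north big north big north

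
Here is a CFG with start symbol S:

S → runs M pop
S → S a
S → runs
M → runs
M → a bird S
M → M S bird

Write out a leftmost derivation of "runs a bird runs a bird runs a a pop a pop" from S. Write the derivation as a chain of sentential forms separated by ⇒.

S ⇒ runs M pop   [S → runs M pop]
runs M pop ⇒ runs a bird S pop   [M → a bird S]
runs a bird S pop ⇒ runs a bird S a pop   [S → S a]
runs a bird S a pop ⇒ runs a bird runs M pop a pop   [S → runs M pop]
runs a bird runs M pop a pop ⇒ runs a bird runs a bird S pop a pop   [M → a bird S]
runs a bird runs a bird S pop a pop ⇒ runs a bird runs a bird S a pop a pop   [S → S a]
runs a bird runs a bird S a pop a pop ⇒ runs a bird runs a bird S a a pop a pop   [S → S a]
runs a bird runs a bird S a a pop a pop ⇒ runs a bird runs a bird runs a a pop a pop   [S → runs]

S ⇒ runs M pop ⇒ runs a bird S pop ⇒ runs a bird S a pop ⇒ runs a bird runs M pop a pop ⇒ runs a bird runs a bird S pop a pop ⇒ runs a bird runs a bird S a pop a pop ⇒ runs a bird runs a bird S a a pop a pop ⇒ runs a bird runs a bird runs a a pop a pop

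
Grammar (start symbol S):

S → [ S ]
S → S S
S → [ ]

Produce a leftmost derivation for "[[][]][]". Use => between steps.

S => SS => [S]S => [SS]S => [[]S]S => [[][]]S => [[][]][]

S => SS   [S → S S]
SS => [S]S   [S → [ S ]]
[S]S => [SS]S   [S → S S]
[SS]S => [[]S]S   [S → [ ]]
[[]S]S => [[][]]S   [S → [ ]]
[[][]]S => [[][]][]   [S → [ ]]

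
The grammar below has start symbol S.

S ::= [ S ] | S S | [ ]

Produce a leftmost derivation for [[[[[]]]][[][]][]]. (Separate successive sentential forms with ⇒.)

S ⇒ [S]   [S ::= [ S ]]
[S] ⇒ [SS]   [S ::= S S]
[SS] ⇒ [SSS]   [S ::= S S]
[SSS] ⇒ [[S]SS]   [S ::= [ S ]]
[[S]SS] ⇒ [[[S]]SS]   [S ::= [ S ]]
[[[S]]SS] ⇒ [[[[S]]]SS]   [S ::= [ S ]]
[[[[S]]]SS] ⇒ [[[[[]]]]SS]   [S ::= [ ]]
[[[[[]]]]SS] ⇒ [[[[[]]]][S]S]   [S ::= [ S ]]
[[[[[]]]][S]S] ⇒ [[[[[]]]][SS]S]   [S ::= S S]
[[[[[]]]][SS]S] ⇒ [[[[[]]]][[]S]S]   [S ::= [ ]]
[[[[[]]]][[]S]S] ⇒ [[[[[]]]][[][]]S]   [S ::= [ ]]
[[[[[]]]][[][]]S] ⇒ [[[[[]]]][[][]][]]   [S ::= [ ]]

S ⇒ [S] ⇒ [SS] ⇒ [SSS] ⇒ [[S]SS] ⇒ [[[S]]SS] ⇒ [[[[S]]]SS] ⇒ [[[[[]]]]SS] ⇒ [[[[[]]]][S]S] ⇒ [[[[[]]]][SS]S] ⇒ [[[[[]]]][[]S]S] ⇒ [[[[[]]]][[][]]S] ⇒ [[[[[]]]][[][]][]]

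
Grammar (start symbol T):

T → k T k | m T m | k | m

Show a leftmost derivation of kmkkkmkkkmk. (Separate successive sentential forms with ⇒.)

T⇒kTk⇒kmTmk⇒kmkTkmk⇒kmkkTkkmk⇒kmkkkTkkkmk⇒kmkkkmkkkmk

T ⇒ kTk   [T → k T k]
kTk ⇒ kmTmk   [T → m T m]
kmTmk ⇒ kmkTkmk   [T → k T k]
kmkTkmk ⇒ kmkkTkkmk   [T → k T k]
kmkkTkkmk ⇒ kmkkkTkkkmk   [T → k T k]
kmkkkTkkkmk ⇒ kmkkkmkkkmk   [T → m]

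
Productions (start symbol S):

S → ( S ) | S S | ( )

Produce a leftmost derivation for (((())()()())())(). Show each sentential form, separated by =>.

S => SS => (S)S => (SS)S => ((S)S)S => ((SS)S)S => ((SSS)S)S => ((SSSS)S)S => (((S)SSS)S)S => (((())SSS)S)S => (((())()SS)S)S => (((())()()S)S)S => (((())()()())S)S => (((())()()())())S => (((())()()())())()

S => SS   [S → S S]
SS => (S)S   [S → ( S )]
(S)S => (SS)S   [S → S S]
(SS)S => ((S)S)S   [S → ( S )]
((S)S)S => ((SS)S)S   [S → S S]
((SS)S)S => ((SSS)S)S   [S → S S]
((SSS)S)S => ((SSSS)S)S   [S → S S]
((SSSS)S)S => (((S)SSS)S)S   [S → ( S )]
(((S)SSS)S)S => (((())SSS)S)S   [S → ( )]
(((())SSS)S)S => (((())()SS)S)S   [S → ( )]
(((())()SS)S)S => (((())()()S)S)S   [S → ( )]
(((())()()S)S)S => (((())()()())S)S   [S → ( )]
(((())()()())S)S => (((())()()())())S   [S → ( )]
(((())()()())())S => (((())()()())())()   [S → ( )]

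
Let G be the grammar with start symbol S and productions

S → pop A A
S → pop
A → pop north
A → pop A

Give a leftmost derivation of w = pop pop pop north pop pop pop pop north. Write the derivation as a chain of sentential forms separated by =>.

S => pop A A => pop pop A A => pop pop pop north A => pop pop pop north pop A => pop pop pop north pop pop A => pop pop pop north pop pop pop A => pop pop pop north pop pop pop pop north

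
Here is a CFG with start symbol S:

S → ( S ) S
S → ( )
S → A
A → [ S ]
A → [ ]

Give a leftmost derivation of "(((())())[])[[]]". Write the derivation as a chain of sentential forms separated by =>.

S => (S)S   [S → ( S ) S]
(S)S => ((S)S)S   [S → ( S ) S]
((S)S)S => (((S)S)S)S   [S → ( S ) S]
(((S)S)S)S => (((())S)S)S   [S → ( )]
(((())S)S)S => (((())())S)S   [S → ( )]
(((())())S)S => (((())())A)S   [S → A]
(((())())A)S => (((())())[])S   [A → [ ]]
(((())())[])S => (((())())[])A   [S → A]
(((())())[])A => (((())())[])[S]   [A → [ S ]]
(((())())[])[S] => (((())())[])[A]   [S → A]
(((())())[])[A] => (((())())[])[[]]   [A → [ ]]

S=>(S)S=>((S)S)S=>(((S)S)S)S=>(((())S)S)S=>(((())())S)S=>(((())())A)S=>(((())())[])S=>(((())())[])A=>(((())())[])[S]=>(((())())[])[A]=>(((())())[])[[]]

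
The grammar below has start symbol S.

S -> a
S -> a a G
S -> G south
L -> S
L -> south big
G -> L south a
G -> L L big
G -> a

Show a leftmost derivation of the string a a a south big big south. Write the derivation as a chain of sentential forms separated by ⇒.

S ⇒ G south ⇒ L L big south ⇒ S L big south ⇒ a a G L big south ⇒ a a a L big south ⇒ a a a south big big south

S ⇒ G south   [S -> G south]
G south ⇒ L L big south   [G -> L L big]
L L big south ⇒ S L big south   [L -> S]
S L big south ⇒ a a G L big south   [S -> a a G]
a a G L big south ⇒ a a a L big south   [G -> a]
a a a L big south ⇒ a a a south big big south   [L -> south big]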